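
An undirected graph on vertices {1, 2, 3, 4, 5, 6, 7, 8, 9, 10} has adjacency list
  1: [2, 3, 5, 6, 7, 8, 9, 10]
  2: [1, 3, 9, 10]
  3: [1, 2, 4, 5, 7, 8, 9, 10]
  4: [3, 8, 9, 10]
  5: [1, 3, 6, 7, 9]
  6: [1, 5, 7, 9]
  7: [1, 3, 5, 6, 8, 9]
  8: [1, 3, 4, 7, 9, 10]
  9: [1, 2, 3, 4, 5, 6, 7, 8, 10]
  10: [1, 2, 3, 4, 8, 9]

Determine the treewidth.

A width-4 tree decomposition is:
Bags: B1 = {1, 3, 5, 7, 9}  B2 = {1, 3, 7, 8, 9}  B3 = {1, 3, 8, 9, 10}  B4 = {1, 2, 3, 9, 10}  B5 = {1, 5, 6, 7, 9}  B6 = {3, 4, 8, 9, 10}
Tree: B1–B2, B2–B3, B3–B4, B1–B5, B3–B6
Every bag has size at most 5, so the width is 5 − 1 = 4 and tw(G) ≤ 4. Conversely, {1, 2, 3, 9, 10} is a clique of size 5, and the vertices of any clique must share a bag in every tree decomposition; so some bag has ≥ 5 vertices and tw(G) ≥ 4. Combining the bounds, tw(G) = 4.

4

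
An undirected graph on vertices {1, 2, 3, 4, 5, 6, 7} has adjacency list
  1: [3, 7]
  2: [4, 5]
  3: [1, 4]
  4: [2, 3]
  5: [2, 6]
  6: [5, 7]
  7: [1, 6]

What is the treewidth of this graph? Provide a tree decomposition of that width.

Treewidth 2.
Bags: B1 = {2, 3, 4}  B2 = {1, 2, 3}  B3 = {1, 2, 7}  B4 = {2, 6, 7}  B5 = {2, 5, 6}
Tree: B1–B2, B2–B3, B3–B4, B4–B5

Every bag has size at most 3, so the width is 3 − 1 = 2 and tw(G) ≤ 2. For the lower bound, G contains the cycle 2–4–3–1–7–6–5–2, so G is not a forest; only forests have treewidth ≤ 1, hence tw(G) ≥ 2. The upper and lower bounds meet at 2, so that is the treewidth.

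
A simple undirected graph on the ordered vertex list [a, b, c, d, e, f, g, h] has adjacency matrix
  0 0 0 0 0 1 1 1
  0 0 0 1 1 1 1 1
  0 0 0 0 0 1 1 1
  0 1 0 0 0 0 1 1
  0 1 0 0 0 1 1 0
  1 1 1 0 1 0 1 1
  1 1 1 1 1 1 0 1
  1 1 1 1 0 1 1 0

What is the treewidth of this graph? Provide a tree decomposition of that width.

Treewidth 3.
Bags: B1 = {c, f, g, h}  B2 = {b, f, g, h}  B3 = {b, e, f, g}  B4 = {b, d, g, h}  B5 = {a, f, g, h}
Tree: B1–B2, B2–B3, B2–B4, B2–B5

Each bag holds 4 vertices, so the decomposition has width 3, which upper-bounds the treewidth. Conversely, {b, d, g, h} is a clique of size 4, and the vertices of any clique must share a bag in every tree decomposition; so some bag has ≥ 4 vertices and tw(G) ≥ 3. Combining the bounds, tw(G) = 3.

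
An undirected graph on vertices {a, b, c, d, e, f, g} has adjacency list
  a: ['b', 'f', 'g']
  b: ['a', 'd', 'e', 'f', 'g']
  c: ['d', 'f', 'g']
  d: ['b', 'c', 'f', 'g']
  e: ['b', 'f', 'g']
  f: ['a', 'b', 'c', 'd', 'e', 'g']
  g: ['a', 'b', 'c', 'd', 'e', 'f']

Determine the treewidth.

3

A width-3 tree decomposition is:
Bags: B1 = {b, e, f, g}  B2 = {b, d, f, g}  B3 = {a, b, f, g}  B4 = {c, d, f, g}
Tree: B1–B2, B2–B3, B2–B4
Every bag has size at most 4, so the width is 4 − 1 = 3 and tw(G) ≤ 3. On the other hand G contains the 4-clique {c, d, f, g}. A clique must lie in a single bag of any decomposition, so no decomposition can have width below 3. Combining the bounds, tw(G) = 3.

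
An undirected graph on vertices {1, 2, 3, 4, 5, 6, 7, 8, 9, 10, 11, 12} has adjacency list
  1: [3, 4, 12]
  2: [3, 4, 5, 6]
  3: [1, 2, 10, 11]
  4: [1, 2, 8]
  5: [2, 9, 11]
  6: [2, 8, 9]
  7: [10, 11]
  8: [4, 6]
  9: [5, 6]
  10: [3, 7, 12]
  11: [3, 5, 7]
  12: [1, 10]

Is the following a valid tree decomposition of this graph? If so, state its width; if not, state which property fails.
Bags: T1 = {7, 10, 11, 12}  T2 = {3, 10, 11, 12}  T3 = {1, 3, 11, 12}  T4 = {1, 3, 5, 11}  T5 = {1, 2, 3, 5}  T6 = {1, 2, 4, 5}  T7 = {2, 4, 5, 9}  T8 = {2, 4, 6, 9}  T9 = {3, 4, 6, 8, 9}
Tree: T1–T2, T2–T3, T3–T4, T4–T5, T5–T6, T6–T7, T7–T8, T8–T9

No — bags containing vertex 3 are not connected in the tree.

A tree decomposition must satisfy three properties: every vertex lies in some bag; for every edge, both endpoints lie together in some bag; and for every vertex, the bags containing it form a connected subtree. Here bags containing vertex 3 are not connected in the tree, so the decomposition is invalid.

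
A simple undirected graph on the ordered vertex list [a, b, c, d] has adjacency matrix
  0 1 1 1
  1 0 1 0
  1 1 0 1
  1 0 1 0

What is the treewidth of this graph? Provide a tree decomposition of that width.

Treewidth 2.
One such decomposition:
Bags: B1 = {a, b, c}  B2 = {a, c, d}
Tree: B1–B2

The largest bag has 3 vertices, giving width 2; this decomposition certifies tw(G) ≤ 2. Conversely, {a, c, d} is a clique of size 3, and the vertices of any clique must share a bag in every tree decomposition; so some bag has ≥ 3 vertices and tw(G) ≥ 2. Therefore the treewidth is 2.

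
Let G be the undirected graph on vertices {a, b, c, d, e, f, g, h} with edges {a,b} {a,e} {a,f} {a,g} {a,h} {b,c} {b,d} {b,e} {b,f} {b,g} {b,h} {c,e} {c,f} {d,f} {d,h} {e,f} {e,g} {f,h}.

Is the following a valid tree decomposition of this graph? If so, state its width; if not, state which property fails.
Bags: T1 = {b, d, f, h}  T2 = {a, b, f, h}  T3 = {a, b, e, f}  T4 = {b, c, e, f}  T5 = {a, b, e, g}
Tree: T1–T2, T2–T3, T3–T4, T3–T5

Yes; width 3.

Every vertex of G appears in some bag (union = {a, b, c, d, e, f, g, h}); every edge is covered by a bag; and for each vertex v the set of bags containing v is connected in the bag tree. The decomposition is therefore valid. The largest bag has 4 vertices, so the width is 3.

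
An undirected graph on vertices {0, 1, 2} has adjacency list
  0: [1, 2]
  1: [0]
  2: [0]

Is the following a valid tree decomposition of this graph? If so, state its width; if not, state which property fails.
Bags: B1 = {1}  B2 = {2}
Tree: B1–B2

No — vertex 0 appears in no bag.

A tree decomposition must satisfy three properties: every vertex lies in some bag; for every edge, both endpoints lie together in some bag; and for every vertex, the bags containing it form a connected subtree. Here vertex 0 appears in no bag, so the decomposition is invalid.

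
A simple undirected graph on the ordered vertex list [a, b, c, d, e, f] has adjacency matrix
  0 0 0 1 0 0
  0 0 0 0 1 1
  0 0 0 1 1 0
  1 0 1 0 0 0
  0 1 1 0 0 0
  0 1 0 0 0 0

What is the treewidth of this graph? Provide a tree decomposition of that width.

The largest bag has 2 vertices, giving width 1; this decomposition certifies tw(G) ≤ 1. G has an edge, so its treewidth is at least 1. Therefore the treewidth is 1.

Treewidth 1.
One optimal decomposition is:
Bags: B1 = {b, f}  B2 = {b, e}  B3 = {c, e}  B4 = {c, d}  B5 = {a, d}
Tree: B1–B2, B2–B3, B3–B4, B4–B5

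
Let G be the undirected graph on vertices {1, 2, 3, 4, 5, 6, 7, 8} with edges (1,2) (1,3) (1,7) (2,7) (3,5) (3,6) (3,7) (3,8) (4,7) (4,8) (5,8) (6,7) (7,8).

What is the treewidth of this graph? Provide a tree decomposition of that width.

Treewidth 2.
One optimal decomposition is:
Bags: B1 = {3, 7, 8}  B2 = {3, 5, 8}  B3 = {3, 6, 7}  B4 = {1, 3, 7}  B5 = {4, 7, 8}  B6 = {1, 2, 7}
Tree: B1–B2, B1–B3, B1–B4, B1–B5, B4–B6

The largest bag has 3 vertices, giving width 2; this decomposition certifies tw(G) ≤ 2. Conversely, {3, 5, 8} is a clique of size 3, and the vertices of any clique must share a bag in every tree decomposition; so some bag has ≥ 3 vertices and tw(G) ≥ 2. Therefore the treewidth is 2.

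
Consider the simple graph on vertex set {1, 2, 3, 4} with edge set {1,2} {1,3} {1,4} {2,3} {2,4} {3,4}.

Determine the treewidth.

A width-3 tree decomposition is:
Bags: B1 = {1, 2, 3, 4}
Tree: (single bag)
A single bag containing all 4 vertices is trivially a valid decomposition of width 3. Conversely, {1, 2, 3, 4} is a clique of size 4, and the vertices of any clique must share a bag in every tree decomposition; so some bag has ≥ 4 vertices and tw(G) ≥ 3. Hence tw(G) = 3 exactly.

3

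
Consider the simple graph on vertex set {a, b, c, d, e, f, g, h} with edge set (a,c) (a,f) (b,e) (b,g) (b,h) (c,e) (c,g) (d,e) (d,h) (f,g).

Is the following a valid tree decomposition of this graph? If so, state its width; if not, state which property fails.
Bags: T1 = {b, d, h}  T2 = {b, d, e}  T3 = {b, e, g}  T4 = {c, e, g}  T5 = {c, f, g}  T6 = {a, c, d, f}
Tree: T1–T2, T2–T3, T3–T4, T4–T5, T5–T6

No — bags containing vertex d are not connected in the tree.

A tree decomposition must satisfy three properties: every vertex lies in some bag; for every edge, both endpoints lie together in some bag; and for every vertex, the bags containing it form a connected subtree. Here bags containing vertex d are not connected in the tree, so the decomposition is invalid.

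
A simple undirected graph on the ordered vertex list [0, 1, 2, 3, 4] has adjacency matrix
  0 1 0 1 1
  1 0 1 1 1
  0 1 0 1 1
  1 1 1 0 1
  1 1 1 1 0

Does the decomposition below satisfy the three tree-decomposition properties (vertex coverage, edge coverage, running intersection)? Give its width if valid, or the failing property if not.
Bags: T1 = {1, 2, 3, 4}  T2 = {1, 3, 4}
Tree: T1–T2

No — vertex 0 appears in no bag.

A tree decomposition must satisfy three properties: every vertex lies in some bag; for every edge, both endpoints lie together in some bag; and for every vertex, the bags containing it form a connected subtree. Here vertex 0 appears in no bag, so the decomposition is invalid.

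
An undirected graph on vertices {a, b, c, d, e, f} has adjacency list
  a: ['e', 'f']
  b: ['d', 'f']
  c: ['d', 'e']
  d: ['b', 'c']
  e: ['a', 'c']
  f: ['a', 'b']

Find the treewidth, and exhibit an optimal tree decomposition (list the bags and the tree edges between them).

Every bag has size at most 3, so the width is 3 − 1 = 2 and tw(G) ≤ 2. For the lower bound, G contains the cycle f–a–e–c–d–b–f, so G is not a forest; only forests have treewidth ≤ 1, hence tw(G) ≥ 2. The upper and lower bounds meet at 2, so that is the treewidth.

Treewidth 2.
One such decomposition:
Bags: B1 = {a, e, f}  B2 = {c, e, f}  B3 = {c, d, f}  B4 = {b, d, f}
Tree: B1–B2, B2–B3, B3–B4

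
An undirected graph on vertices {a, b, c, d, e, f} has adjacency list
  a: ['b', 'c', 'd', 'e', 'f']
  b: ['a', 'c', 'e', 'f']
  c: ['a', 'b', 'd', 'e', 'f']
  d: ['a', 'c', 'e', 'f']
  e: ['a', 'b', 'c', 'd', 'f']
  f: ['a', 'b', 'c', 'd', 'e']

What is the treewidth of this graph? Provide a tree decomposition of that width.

Treewidth 4.
One such decomposition:
Bags: B1 = {a, c, d, e, f}  B2 = {a, b, c, e, f}
Tree: B1–B2

Every bag has size at most 5, so the width is 5 − 1 = 4 and tw(G) ≤ 4. Conversely, {a, c, d, e, f} is a clique of size 5, and the vertices of any clique must share a bag in every tree decomposition; so some bag has ≥ 5 vertices and tw(G) ≥ 4. The upper and lower bounds meet at 4, so that is the treewidth.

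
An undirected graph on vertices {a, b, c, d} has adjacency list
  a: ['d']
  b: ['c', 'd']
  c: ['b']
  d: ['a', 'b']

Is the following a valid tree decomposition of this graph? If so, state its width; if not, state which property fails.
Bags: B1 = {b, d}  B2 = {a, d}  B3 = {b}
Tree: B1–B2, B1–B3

No — vertex c appears in no bag.

A tree decomposition must satisfy three properties: every vertex lies in some bag; for every edge, both endpoints lie together in some bag; and for every vertex, the bags containing it form a connected subtree. Here vertex c appears in no bag, so the decomposition is invalid.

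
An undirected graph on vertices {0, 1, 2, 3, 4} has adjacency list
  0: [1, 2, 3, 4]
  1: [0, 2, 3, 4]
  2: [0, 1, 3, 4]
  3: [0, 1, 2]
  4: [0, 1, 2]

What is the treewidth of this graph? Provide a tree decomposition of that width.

Treewidth 3.
One such decomposition:
Bags: B1 = {0, 1, 2, 3}  B2 = {0, 1, 2, 4}
Tree: B1–B2

Every bag has size at most 4, so the width is 4 − 1 = 3 and tw(G) ≤ 3. Conversely, {0, 1, 2, 3} is a clique of size 4, and the vertices of any clique must share a bag in every tree decomposition; so some bag has ≥ 4 vertices and tw(G) ≥ 3. Combining the bounds, tw(G) = 3.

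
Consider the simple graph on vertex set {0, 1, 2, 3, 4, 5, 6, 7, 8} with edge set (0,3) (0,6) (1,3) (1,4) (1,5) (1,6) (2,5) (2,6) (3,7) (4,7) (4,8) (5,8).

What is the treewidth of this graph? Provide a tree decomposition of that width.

Treewidth 3.
One such decomposition:
Bags: B1 = {4, 5, 7, 8}  B2 = {1, 4, 5, 7}  B3 = {1, 3, 5, 7}  B4 = {1, 2, 3, 5}  B5 = {1, 2, 3, 6}  B6 = {0, 2, 3, 6}
Tree: B1–B2, B2–B3, B3–B4, B4–B5, B5–B6

The largest bag has 4 vertices, giving width 3; this decomposition certifies tw(G) ≤ 3. For the lower bound: the 4 vertex sets {4,7,8}, {5}, {1}, {0,2,3,6} are disjoint, each induces a connected subgraph, and every pair is joined by at least one edge of G. Contracting each set to a single vertex therefore yields K_{4} as a minor, and since treewidth is minor-monotone, tw(G) ≥ tw(K_{4}) = 3. The upper and lower bounds meet at 3, so that is the treewidth.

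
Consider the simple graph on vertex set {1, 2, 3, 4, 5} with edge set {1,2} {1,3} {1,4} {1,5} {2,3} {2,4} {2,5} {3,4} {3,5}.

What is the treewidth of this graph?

3

A width-3 tree decomposition is:
Bags: B1 = {1, 2, 3, 4}  B2 = {1, 2, 3, 5}
Tree: B1–B2
Each bag holds 4 vertices, so the decomposition has width 3, which upper-bounds the treewidth. Conversely, {1, 2, 3, 4} is a clique of size 4, and the vertices of any clique must share a bag in every tree decomposition; so some bag has ≥ 4 vertices and tw(G) ≥ 3. Combining the bounds, tw(G) = 3.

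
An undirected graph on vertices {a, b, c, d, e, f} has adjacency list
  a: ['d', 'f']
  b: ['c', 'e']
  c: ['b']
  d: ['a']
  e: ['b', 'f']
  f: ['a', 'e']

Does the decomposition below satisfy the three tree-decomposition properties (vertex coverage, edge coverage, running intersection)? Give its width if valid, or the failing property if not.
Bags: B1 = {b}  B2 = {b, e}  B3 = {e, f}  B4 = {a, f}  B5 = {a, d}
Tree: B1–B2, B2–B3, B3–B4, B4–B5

No — vertex c appears in no bag.

A tree decomposition must satisfy three properties: every vertex lies in some bag; for every edge, both endpoints lie together in some bag; and for every vertex, the bags containing it form a connected subtree. Here vertex c appears in no bag, so the decomposition is invalid.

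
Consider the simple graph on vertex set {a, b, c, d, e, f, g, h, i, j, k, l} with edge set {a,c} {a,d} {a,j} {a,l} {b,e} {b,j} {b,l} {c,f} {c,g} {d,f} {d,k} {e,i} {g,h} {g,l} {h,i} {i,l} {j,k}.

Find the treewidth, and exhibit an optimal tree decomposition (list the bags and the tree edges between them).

Treewidth 3.
Bags: B1 = {b, e, h, i}  B2 = {b, h, i, l}  B3 = {b, g, h, l}  B4 = {b, g, j, l}  B5 = {a, g, j, l}  B6 = {a, c, g, j}  B7 = {a, c, j, k}  B8 = {a, c, d, k}  B9 = {c, d, f, k}
Tree: B1–B2, B2–B3, B3–B4, B4–B5, B5–B6, B6–B7, B7–B8, B8–B9

The largest bag has 4 vertices, giving width 3; this decomposition certifies tw(G) ≤ 3. For the lower bound: the 4 vertex sets {e,h,i}, {b}, {l}, {a,c,g,j} are disjoint, each induces a connected subgraph, and every pair is joined by at least one edge of G. Contracting each set to a single vertex therefore yields K_{4} as a minor, and since treewidth is minor-monotone, tw(G) ≥ tw(K_{4}) = 3. The upper and lower bounds meet at 3, so that is the treewidth.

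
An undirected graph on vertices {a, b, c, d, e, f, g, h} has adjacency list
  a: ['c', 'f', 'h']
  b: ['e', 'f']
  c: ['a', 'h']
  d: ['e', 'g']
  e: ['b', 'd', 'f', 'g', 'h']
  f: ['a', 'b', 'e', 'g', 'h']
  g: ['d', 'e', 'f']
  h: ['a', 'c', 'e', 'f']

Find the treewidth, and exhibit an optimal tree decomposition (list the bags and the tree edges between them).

Each bag holds 3 vertices, so the decomposition has width 2, which upper-bounds the treewidth. Conversely, {d, e, g} is a clique of size 3, and the vertices of any clique must share a bag in every tree decomposition; so some bag has ≥ 3 vertices and tw(G) ≥ 2. Combining the bounds, tw(G) = 2.

Treewidth 2.
Bags: B1 = {a, f, h}  B2 = {e, f, h}  B3 = {e, f, g}  B4 = {a, c, h}  B5 = {b, e, f}  B6 = {d, e, g}
Tree: B1–B2, B2–B3, B1–B4, B2–B5, B3–B6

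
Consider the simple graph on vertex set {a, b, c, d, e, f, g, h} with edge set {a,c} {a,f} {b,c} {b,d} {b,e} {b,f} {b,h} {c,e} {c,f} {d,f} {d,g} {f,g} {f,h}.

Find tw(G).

2

A width-2 tree decomposition is:
Bags: B1 = {b, c, f}  B2 = {a, c, f}  B3 = {b, d, f}  B4 = {d, f, g}  B5 = {b, c, e}  B6 = {b, f, h}
Tree: B1–B2, B1–B3, B3–B4, B1–B5, B3–B6
The largest bag has 3 vertices, giving width 2; this decomposition certifies tw(G) ≤ 2. For the lower bound, the 3 vertices {b, c, e} are pairwise adjacent, and any tree decomposition puts a clique entirely inside one bag — forcing width ≥ 2. The upper and lower bounds meet at 2, so that is the treewidth.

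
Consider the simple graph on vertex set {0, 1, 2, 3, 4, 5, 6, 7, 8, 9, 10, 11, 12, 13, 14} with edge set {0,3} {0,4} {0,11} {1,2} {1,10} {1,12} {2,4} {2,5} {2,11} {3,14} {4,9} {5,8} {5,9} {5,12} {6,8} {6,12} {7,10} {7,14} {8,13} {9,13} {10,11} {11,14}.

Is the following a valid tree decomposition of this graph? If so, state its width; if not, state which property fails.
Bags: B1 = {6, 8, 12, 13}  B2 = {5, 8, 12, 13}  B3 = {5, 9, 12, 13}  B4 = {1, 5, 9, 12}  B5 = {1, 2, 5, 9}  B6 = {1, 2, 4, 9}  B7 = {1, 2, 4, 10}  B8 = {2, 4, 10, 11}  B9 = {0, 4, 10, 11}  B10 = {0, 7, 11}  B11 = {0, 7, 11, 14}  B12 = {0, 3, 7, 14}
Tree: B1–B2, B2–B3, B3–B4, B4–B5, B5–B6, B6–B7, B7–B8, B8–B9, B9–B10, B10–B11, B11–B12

No — edge (10,7) lies in no bag.

A tree decomposition must satisfy three properties: every vertex lies in some bag; for every edge, both endpoints lie together in some bag; and for every vertex, the bags containing it form a connected subtree. Here edge (10,7) lies in no bag, so the decomposition is invalid.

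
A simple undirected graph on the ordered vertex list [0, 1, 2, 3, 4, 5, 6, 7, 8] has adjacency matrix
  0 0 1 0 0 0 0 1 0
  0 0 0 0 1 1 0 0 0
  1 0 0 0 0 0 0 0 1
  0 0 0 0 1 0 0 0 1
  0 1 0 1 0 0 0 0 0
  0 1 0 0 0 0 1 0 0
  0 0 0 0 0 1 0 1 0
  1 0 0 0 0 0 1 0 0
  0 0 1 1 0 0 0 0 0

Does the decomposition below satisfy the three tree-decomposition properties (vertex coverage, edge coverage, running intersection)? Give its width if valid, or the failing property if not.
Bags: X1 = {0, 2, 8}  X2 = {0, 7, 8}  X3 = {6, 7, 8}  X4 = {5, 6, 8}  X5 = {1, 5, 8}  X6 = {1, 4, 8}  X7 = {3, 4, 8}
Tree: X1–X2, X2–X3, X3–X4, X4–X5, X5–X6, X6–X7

Yes; width 2.

Checking the three conditions: (i) the bags cover all of {0, 1, 2, 3, 4, 5, 6, 7, 8}; (ii) for each edge, some bag contains both endpoints; (iii) the bags containing any fixed vertex form a subtree. All hold, so the decomposition is valid with width 3 − 1 = 2.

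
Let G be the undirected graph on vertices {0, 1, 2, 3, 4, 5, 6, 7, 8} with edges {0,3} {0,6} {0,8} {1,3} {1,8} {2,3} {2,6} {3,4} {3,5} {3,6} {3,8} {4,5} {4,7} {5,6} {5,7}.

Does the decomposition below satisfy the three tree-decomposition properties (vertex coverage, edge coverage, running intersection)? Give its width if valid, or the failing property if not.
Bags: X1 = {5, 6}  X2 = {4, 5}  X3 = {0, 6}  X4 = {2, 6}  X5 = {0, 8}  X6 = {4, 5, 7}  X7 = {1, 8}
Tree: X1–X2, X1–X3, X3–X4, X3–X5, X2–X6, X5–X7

No — vertex 3 appears in no bag.

A tree decomposition must satisfy three properties: every vertex lies in some bag; for every edge, both endpoints lie together in some bag; and for every vertex, the bags containing it form a connected subtree. Here vertex 3 appears in no bag, so the decomposition is invalid.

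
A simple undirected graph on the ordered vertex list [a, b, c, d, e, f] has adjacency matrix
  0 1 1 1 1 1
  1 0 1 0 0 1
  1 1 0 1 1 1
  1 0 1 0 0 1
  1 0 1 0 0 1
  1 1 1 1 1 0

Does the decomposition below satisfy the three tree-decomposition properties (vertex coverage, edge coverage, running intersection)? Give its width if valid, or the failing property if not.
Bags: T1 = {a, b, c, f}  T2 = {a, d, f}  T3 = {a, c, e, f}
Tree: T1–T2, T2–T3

No — edge (c,d) lies in no bag.

A tree decomposition must satisfy three properties: every vertex lies in some bag; for every edge, both endpoints lie together in some bag; and for every vertex, the bags containing it form a connected subtree. Here edge (c,d) lies in no bag, so the decomposition is invalid.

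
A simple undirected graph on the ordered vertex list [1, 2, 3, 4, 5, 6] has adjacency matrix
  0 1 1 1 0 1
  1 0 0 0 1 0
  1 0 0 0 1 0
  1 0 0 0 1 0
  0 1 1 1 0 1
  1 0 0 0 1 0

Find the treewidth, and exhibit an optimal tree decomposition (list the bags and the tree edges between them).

Treewidth 2.
One such decomposition:
Bags: B1 = {1, 4, 5}  B2 = {1, 3, 5}  B3 = {1, 2, 5}  B4 = {1, 5, 6}
Tree: B1–B2, B2–B3, B3–B4

Every bag has size at most 3, so the width is 3 − 1 = 2 and tw(G) ≤ 2. For the lower bound, G contains the cycle 5–4–1–3–5, so G is not a forest; only forests have treewidth ≤ 1, hence tw(G) ≥ 2. Therefore the treewidth is 2.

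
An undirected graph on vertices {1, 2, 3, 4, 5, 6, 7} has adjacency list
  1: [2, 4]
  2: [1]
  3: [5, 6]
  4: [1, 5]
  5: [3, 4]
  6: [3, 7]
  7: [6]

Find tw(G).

1

A width-1 tree decomposition is:
Bags: B1 = {6, 7}  B2 = {3, 6}  B3 = {3, 5}  B4 = {4, 5}  B5 = {1, 4}  B6 = {1, 2}
Tree: B1–B2, B2–B3, B3–B4, B4–B5, B5–B6
Every bag has size at most 2, so the width is 2 − 1 = 1 and tw(G) ≤ 1. Any graph with an edge has treewidth ≥ 1, and G has the edge 7–6. Hence tw(G) = 1 exactly.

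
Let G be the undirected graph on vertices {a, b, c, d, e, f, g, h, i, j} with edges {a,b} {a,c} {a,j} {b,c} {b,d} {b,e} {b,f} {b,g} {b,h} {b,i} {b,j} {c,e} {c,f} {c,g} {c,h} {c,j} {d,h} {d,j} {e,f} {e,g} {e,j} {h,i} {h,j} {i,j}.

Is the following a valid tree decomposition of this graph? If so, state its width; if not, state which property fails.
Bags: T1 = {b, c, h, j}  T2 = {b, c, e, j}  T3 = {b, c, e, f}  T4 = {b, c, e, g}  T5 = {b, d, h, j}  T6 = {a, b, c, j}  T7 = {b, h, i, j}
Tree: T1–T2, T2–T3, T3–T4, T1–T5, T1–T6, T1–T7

Yes; width 3.

Vertex coverage: the bags together contain {a, b, c, d, e, f, g, h, i, j}, the full vertex set. Edge coverage: each edge of G has both endpoints in at least one bag. Running intersection: for every vertex, the bags containing it form a connected subtree. All three properties hold, so this is a valid tree decomposition of width max|bag| − 1 = 3, and hence tw(G) ≤ 3.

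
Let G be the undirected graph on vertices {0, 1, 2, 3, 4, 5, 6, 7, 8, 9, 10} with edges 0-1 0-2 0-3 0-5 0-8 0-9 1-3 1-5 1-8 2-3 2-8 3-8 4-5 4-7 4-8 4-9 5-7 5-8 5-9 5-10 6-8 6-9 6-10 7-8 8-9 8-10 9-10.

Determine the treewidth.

3

A width-3 tree decomposition is:
Bags: B1 = {4, 5, 8, 9}  B2 = {0, 5, 8, 9}  B3 = {0, 1, 5, 8}  B4 = {0, 1, 3, 8}  B5 = {4, 5, 7, 8}  B6 = {5, 8, 9, 10}  B7 = {6, 8, 9, 10}  B8 = {0, 2, 3, 8}
Tree: B1–B2, B2–B3, B3–B4, B1–B5, B1–B6, B6–B7, B4–B8
Every bag has size at most 4, so the width is 4 − 1 = 3 and tw(G) ≤ 3. Conversely, {0, 2, 3, 8} is a clique of size 4, and the vertices of any clique must share a bag in every tree decomposition; so some bag has ≥ 4 vertices and tw(G) ≥ 3. Combining the bounds, tw(G) = 3.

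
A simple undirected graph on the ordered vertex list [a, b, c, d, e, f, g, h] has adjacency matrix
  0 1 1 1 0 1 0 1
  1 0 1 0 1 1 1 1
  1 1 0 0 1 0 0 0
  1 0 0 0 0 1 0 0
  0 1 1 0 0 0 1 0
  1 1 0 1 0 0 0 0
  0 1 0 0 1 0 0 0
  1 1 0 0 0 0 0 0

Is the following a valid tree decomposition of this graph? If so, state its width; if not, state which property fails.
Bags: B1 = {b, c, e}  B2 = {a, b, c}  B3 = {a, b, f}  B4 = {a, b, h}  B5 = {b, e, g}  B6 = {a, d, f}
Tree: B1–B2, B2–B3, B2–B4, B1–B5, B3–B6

Every vertex of G appears in some bag (union = {a, b, c, d, e, f, g, h}); every edge is covered by a bag; and for each vertex v the set of bags containing v is connected in the bag tree. The decomposition is therefore valid. The largest bag has 3 vertices, so the width is 2.

Yes; width 2.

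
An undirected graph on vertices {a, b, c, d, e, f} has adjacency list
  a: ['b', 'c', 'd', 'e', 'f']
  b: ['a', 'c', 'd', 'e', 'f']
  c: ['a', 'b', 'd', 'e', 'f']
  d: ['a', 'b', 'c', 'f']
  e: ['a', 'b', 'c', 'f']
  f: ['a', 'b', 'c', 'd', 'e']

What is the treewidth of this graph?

4

A width-4 tree decomposition is:
Bags: B1 = {a, b, c, d, f}  B2 = {a, b, c, e, f}
Tree: B1–B2
Every bag has size at most 5, so the width is 5 − 1 = 4 and tw(G) ≤ 4. On the other hand G contains the 5-clique {a, b, c, d, f}. A clique must lie in a single bag of any decomposition, so no decomposition can have width below 4. The upper and lower bounds meet at 4, so that is the treewidth.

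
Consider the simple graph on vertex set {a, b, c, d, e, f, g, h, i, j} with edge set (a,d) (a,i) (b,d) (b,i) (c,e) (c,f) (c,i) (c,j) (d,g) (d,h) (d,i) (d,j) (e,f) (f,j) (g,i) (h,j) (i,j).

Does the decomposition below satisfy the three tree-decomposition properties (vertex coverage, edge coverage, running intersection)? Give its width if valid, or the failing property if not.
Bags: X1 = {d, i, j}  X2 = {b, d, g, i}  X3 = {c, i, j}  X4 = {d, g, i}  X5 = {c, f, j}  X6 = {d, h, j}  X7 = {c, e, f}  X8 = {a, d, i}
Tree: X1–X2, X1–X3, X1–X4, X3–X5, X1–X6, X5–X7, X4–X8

No — bags containing vertex g are not connected in the tree.

A tree decomposition must satisfy three properties: every vertex lies in some bag; for every edge, both endpoints lie together in some bag; and for every vertex, the bags containing it form a connected subtree. Here bags containing vertex g are not connected in the tree, so the decomposition is invalid.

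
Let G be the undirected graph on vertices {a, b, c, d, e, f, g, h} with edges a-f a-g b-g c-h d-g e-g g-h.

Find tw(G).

A width-1 tree decomposition is:
Bags: B1 = {g, h}  B2 = {e, g}  B3 = {a, g}  B4 = {a, f}  B5 = {b, g}  B6 = {c, h}  B7 = {d, g}
Tree: B1–B2, B2–B3, B3–B4, B3–B5, B1–B6, B3–B7
Each bag holds 2 vertices, so the decomposition has width 1, which upper-bounds the treewidth. Any graph with an edge has treewidth ≥ 1, and G has the edge g–h. Therefore the treewidth is 1.

1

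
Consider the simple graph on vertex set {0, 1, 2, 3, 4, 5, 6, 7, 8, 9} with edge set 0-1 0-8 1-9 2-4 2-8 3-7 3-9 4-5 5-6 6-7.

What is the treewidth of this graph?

A width-2 tree decomposition is:
Bags: B1 = {4, 5, 6}  B2 = {2, 4, 6}  B3 = {2, 6, 8}  B4 = {0, 6, 8}  B5 = {0, 1, 6}  B6 = {1, 6, 9}  B7 = {3, 6, 9}  B8 = {3, 6, 7}
Tree: B1–B2, B2–B3, B3–B4, B4–B5, B5–B6, B6–B7, B7–B8
Each bag holds 3 vertices, so the decomposition has width 2, which upper-bounds the treewidth. The edges 6–5–4–2–8–0–1–9–3–7–6 form a cycle, so G is not a tree and its treewidth is at least 2. Hence tw(G) = 2 exactly.

2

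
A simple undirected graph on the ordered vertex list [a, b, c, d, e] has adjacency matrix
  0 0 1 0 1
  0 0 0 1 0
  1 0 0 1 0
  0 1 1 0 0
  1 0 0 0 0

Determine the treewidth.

A width-1 tree decomposition is:
Bags: B1 = {a, e}  B2 = {a, c}  B3 = {c, d}  B4 = {b, d}
Tree: B1–B2, B2–B3, B3–B4
Each bag holds 2 vertices, so the decomposition has width 1, which upper-bounds the treewidth. G has an edge, so its treewidth is at least 1. Hence tw(G) = 1 exactly.

1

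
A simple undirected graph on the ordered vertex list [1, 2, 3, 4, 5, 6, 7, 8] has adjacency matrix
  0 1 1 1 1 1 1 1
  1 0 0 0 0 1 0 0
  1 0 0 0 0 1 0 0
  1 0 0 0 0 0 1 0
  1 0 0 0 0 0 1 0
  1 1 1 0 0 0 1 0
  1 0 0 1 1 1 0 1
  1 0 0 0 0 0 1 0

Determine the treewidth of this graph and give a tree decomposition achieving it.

Treewidth 2.
One optimal decomposition is:
Bags: B1 = {1, 7, 8}  B2 = {1, 5, 7}  B3 = {1, 6, 7}  B4 = {1, 4, 7}  B5 = {1, 3, 6}  B6 = {1, 2, 6}
Tree: B1–B2, B1–B3, B2–B4, B3–B5, B3–B6

Each bag holds 3 vertices, so the decomposition has width 2, which upper-bounds the treewidth. For the lower bound, the 3 vertices {1, 2, 6} are pairwise adjacent, and any tree decomposition puts a clique entirely inside one bag — forcing width ≥ 2. Combining the bounds, tw(G) = 2.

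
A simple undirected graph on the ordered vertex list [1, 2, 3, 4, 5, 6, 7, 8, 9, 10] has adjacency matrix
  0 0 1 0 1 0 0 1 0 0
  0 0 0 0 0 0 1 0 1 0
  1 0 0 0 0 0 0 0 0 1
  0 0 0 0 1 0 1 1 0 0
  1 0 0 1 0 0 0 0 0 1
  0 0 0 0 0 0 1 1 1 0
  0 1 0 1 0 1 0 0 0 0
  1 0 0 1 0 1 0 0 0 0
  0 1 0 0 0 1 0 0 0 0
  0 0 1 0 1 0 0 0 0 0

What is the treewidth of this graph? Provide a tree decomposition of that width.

The largest bag has 3 vertices, giving width 2; this decomposition certifies tw(G) ≤ 2. Since 10–3–1–5–10 is a cycle in G, G is not acyclic. Forests are exactly the graphs of treewidth ≤ 1, so tw(G) ≥ 2. The upper and lower bounds meet at 2, so that is the treewidth.

Treewidth 2.
One such decomposition:
Bags: B1 = {3, 5, 10}  B2 = {1, 3, 5}  B3 = {1, 4, 5}  B4 = {1, 4, 8}  B5 = {4, 7, 8}  B6 = {6, 7, 8}  B7 = {2, 6, 7}  B8 = {2, 6, 9}
Tree: B1–B2, B2–B3, B3–B4, B4–B5, B5–B6, B6–B7, B7–B8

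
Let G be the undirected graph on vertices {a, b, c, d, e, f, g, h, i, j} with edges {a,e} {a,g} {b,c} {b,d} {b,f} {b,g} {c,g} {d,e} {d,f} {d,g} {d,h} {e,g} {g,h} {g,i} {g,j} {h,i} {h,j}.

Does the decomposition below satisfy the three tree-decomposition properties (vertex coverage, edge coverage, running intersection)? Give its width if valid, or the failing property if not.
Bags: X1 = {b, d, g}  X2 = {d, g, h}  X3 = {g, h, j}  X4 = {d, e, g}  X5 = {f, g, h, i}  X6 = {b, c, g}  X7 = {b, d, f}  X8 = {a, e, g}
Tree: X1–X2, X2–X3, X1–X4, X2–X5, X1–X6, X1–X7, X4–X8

No — bags containing vertex f are not connected in the tree.

A tree decomposition must satisfy three properties: every vertex lies in some bag; for every edge, both endpoints lie together in some bag; and for every vertex, the bags containing it form a connected subtree. Here bags containing vertex f are not connected in the tree, so the decomposition is invalid.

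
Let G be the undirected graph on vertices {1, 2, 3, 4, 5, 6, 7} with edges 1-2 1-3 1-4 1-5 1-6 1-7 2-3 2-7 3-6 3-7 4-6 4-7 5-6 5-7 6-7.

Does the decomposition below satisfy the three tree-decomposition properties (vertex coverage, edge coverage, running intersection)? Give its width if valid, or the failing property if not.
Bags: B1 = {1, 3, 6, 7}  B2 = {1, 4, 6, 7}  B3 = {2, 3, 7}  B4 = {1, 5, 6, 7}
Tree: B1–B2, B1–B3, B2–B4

No — edge (1,2) lies in no bag.

A tree decomposition must satisfy three properties: every vertex lies in some bag; for every edge, both endpoints lie together in some bag; and for every vertex, the bags containing it form a connected subtree. Here edge (1,2) lies in no bag, so the decomposition is invalid.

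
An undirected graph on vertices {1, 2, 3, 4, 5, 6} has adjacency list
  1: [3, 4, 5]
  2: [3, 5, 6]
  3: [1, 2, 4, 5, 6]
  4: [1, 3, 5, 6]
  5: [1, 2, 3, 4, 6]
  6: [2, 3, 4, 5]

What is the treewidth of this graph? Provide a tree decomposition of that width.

Treewidth 3.
One optimal decomposition is:
Bags: B1 = {2, 3, 5, 6}  B2 = {3, 4, 5, 6}  B3 = {1, 3, 4, 5}
Tree: B1–B2, B2–B3

The largest bag has 4 vertices, giving width 3; this decomposition certifies tw(G) ≤ 3. Conversely, {2, 3, 5, 6} is a clique of size 4, and the vertices of any clique must share a bag in every tree decomposition; so some bag has ≥ 4 vertices and tw(G) ≥ 3. Hence tw(G) = 3 exactly.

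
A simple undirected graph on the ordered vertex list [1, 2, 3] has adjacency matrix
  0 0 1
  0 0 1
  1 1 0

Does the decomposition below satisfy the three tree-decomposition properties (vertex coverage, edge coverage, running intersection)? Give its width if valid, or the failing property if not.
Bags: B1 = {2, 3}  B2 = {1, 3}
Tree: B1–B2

Every vertex of G appears in some bag (union = {1, 2, 3}); every edge is covered by a bag; and for each vertex v the set of bags containing v is connected in the bag tree. The decomposition is therefore valid. The largest bag has 2 vertices, so the width is 1.

Yes; width 1.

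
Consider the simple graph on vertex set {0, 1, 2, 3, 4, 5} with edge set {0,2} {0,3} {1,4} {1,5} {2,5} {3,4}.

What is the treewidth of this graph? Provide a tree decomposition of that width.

Treewidth 2.
One optimal decomposition is:
Bags: B1 = {1, 4, 5}  B2 = {3, 4, 5}  B3 = {0, 3, 5}  B4 = {0, 2, 5}
Tree: B1–B2, B2–B3, B3–B4

Each bag holds 3 vertices, so the decomposition has width 2, which upper-bounds the treewidth. For the lower bound, G contains the cycle 5–1–4–3–0–2–5, so G is not a forest; only forests have treewidth ≤ 1, hence tw(G) ≥ 2. Hence tw(G) = 2 exactly.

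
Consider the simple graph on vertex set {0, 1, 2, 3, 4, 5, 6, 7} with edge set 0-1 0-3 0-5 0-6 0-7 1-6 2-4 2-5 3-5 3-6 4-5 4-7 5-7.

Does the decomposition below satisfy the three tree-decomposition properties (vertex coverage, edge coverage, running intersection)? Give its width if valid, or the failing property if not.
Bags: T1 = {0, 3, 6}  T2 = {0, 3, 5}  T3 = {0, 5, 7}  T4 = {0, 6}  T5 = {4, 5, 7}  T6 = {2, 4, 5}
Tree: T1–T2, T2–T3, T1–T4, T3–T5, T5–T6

No — vertex 1 appears in no bag.

A tree decomposition must satisfy three properties: every vertex lies in some bag; for every edge, both endpoints lie together in some bag; and for every vertex, the bags containing it form a connected subtree. Here vertex 1 appears in no bag, so the decomposition is invalid.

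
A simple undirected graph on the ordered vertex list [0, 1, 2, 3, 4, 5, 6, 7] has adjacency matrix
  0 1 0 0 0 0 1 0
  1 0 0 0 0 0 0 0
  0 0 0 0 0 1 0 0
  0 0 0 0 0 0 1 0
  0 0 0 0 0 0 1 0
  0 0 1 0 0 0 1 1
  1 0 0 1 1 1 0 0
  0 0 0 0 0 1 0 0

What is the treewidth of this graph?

A width-1 tree decomposition is:
Bags: B1 = {0, 1}  B2 = {0, 6}  B3 = {3, 6}  B4 = {5, 6}  B5 = {5, 7}  B6 = {2, 5}  B7 = {4, 6}
Tree: B1–B2, B2–B3, B2–B4, B4–B5, B5–B6, B2–B7
The largest bag has 2 vertices, giving width 1; this decomposition certifies tw(G) ≤ 1. Since G has at least one edge (e.g. 0–1), it is not an edgeless graph, so tw(G) ≥ 1. The upper and lower bounds meet at 1, so that is the treewidth.

1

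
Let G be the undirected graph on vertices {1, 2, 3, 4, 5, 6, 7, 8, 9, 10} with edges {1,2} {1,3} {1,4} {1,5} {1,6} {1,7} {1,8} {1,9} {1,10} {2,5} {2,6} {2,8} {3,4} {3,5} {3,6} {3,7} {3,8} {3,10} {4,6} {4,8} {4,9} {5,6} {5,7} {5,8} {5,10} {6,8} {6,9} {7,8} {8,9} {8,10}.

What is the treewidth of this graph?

A width-4 tree decomposition is:
Bags: B1 = {1, 3, 5, 8, 10}  B2 = {1, 3, 5, 6, 8}  B3 = {1, 3, 4, 6, 8}  B4 = {1, 4, 6, 8, 9}  B5 = {1, 2, 5, 6, 8}  B6 = {1, 3, 5, 7, 8}
Tree: B1–B2, B2–B3, B3–B4, B2–B5, B2–B6
Each bag holds 5 vertices, so the decomposition has width 4, which upper-bounds the treewidth. For the lower bound, the 5 vertices {1, 4, 6, 8, 9} are pairwise adjacent, and any tree decomposition puts a clique entirely inside one bag — forcing width ≥ 4. Therefore the treewidth is 4.

4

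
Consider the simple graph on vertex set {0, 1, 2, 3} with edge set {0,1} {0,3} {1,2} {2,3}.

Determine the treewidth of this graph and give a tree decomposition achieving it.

Treewidth 2.
One such decomposition:
Bags: B1 = {1, 2, 3}  B2 = {0, 1, 3}
Tree: B1–B2

Every bag has size at most 3, so the width is 3 − 1 = 2 and tw(G) ≤ 2. For the lower bound, G contains the cycle 1–2–3–0–1, so G is not a forest; only forests have treewidth ≤ 1, hence tw(G) ≥ 2. Hence tw(G) = 2 exactly.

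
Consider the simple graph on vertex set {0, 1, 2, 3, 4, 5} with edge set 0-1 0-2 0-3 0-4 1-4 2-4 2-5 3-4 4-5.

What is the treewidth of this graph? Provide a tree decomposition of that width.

Every bag has size at most 3, so the width is 3 − 1 = 2 and tw(G) ≤ 2. Conversely, {0, 1, 4} is a clique of size 3, and the vertices of any clique must share a bag in every tree decomposition; so some bag has ≥ 3 vertices and tw(G) ≥ 2. Combining the bounds, tw(G) = 2.

Treewidth 2.
One such decomposition:
Bags: B1 = {0, 1, 4}  B2 = {0, 3, 4}  B3 = {0, 2, 4}  B4 = {2, 4, 5}
Tree: B1–B2, B1–B3, B3–B4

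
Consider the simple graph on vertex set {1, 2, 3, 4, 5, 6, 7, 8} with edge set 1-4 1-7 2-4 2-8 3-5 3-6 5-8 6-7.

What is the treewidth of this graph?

A width-2 tree decomposition is:
Bags: B1 = {3, 5, 6}  B2 = {5, 6, 8}  B3 = {2, 6, 8}  B4 = {2, 4, 6}  B5 = {1, 4, 6}  B6 = {1, 6, 7}
Tree: B1–B2, B2–B3, B3–B4, B4–B5, B5–B6
The largest bag has 3 vertices, giving width 2; this decomposition certifies tw(G) ≤ 2. For the lower bound, G contains the cycle 6–3–5–8–2–4–1–7–6, so G is not a forest; only forests have treewidth ≤ 1, hence tw(G) ≥ 2. Hence tw(G) = 2 exactly.

2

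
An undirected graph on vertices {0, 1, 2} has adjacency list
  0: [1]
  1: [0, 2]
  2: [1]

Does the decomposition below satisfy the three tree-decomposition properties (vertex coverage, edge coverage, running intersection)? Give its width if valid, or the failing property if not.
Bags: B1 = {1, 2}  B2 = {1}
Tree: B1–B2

No — vertex 0 appears in no bag.

A tree decomposition must satisfy three properties: every vertex lies in some bag; for every edge, both endpoints lie together in some bag; and for every vertex, the bags containing it form a connected subtree. Here vertex 0 appears in no bag, so the decomposition is invalid.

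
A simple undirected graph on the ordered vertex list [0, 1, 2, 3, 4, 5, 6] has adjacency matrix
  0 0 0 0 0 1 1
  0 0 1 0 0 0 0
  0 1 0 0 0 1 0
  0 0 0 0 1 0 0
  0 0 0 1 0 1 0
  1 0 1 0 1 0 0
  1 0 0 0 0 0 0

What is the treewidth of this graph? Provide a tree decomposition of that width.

Treewidth 1.
Bags: B1 = {0, 5}  B2 = {0, 6}  B3 = {4, 5}  B4 = {2, 5}  B5 = {3, 4}  B6 = {1, 2}
Tree: B1–B2, B1–B3, B3–B4, B3–B5, B4–B6

The largest bag has 2 vertices, giving width 1; this decomposition certifies tw(G) ≤ 1. Any graph with an edge has treewidth ≥ 1, and G has the edge 5–0. Hence tw(G) = 1 exactly.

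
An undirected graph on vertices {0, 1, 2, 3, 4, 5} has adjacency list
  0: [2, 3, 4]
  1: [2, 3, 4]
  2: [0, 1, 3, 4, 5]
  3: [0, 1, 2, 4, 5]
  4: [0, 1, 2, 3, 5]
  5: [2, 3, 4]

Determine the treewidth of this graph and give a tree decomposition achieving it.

Treewidth 3.
One optimal decomposition is:
Bags: B1 = {0, 2, 3, 4}  B2 = {1, 2, 3, 4}  B3 = {2, 3, 4, 5}
Tree: B1–B2, B2–B3

Every bag has size at most 4, so the width is 4 − 1 = 3 and tw(G) ≤ 3. For the lower bound, the 4 vertices {0, 2, 3, 4} are pairwise adjacent, and any tree decomposition puts a clique entirely inside one bag — forcing width ≥ 3. Hence tw(G) = 3 exactly.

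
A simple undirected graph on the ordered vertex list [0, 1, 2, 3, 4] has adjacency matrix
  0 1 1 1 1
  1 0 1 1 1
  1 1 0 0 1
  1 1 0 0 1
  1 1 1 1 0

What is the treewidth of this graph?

A width-3 tree decomposition is:
Bags: B1 = {0, 1, 2, 4}  B2 = {0, 1, 3, 4}
Tree: B1–B2
The largest bag has 4 vertices, giving width 3; this decomposition certifies tw(G) ≤ 3. For the lower bound, the 4 vertices {0, 1, 2, 4} are pairwise adjacent, and any tree decomposition puts a clique entirely inside one bag — forcing width ≥ 3. Therefore the treewidth is 3.

3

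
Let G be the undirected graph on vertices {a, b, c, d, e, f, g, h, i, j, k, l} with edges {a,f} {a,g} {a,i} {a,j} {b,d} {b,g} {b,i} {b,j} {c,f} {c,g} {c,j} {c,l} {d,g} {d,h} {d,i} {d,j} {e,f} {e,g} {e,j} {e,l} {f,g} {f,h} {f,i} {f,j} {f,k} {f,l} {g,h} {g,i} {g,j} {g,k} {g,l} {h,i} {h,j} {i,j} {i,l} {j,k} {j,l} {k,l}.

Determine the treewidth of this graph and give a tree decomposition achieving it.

Each bag holds 5 vertices, so the decomposition has width 4, which upper-bounds the treewidth. For the lower bound, the 5 vertices {d, g, h, i, j} are pairwise adjacent, and any tree decomposition puts a clique entirely inside one bag — forcing width ≥ 4. The upper and lower bounds meet at 4, so that is the treewidth.

Treewidth 4.
One optimal decomposition is:
Bags: B1 = {e, f, g, j, l}  B2 = {f, g, i, j, l}  B3 = {c, f, g, j, l}  B4 = {f, g, h, i, j}  B5 = {a, f, g, i, j}  B6 = {d, g, h, i, j}  B7 = {b, d, g, i, j}  B8 = {f, g, j, k, l}
Tree: B1–B2, B1–B3, B2–B4, B4–B5, B4–B6, B6–B7, B1–B8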